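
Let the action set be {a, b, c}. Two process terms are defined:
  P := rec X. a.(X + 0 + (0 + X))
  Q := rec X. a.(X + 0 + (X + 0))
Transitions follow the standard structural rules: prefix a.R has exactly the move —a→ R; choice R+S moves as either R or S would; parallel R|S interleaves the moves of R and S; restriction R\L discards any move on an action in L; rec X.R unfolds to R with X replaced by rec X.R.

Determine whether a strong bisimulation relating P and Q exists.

YES

P's transition system — 2 states:
  u0 = rec X. a.(X + 0 + (0 + X)) has moves -a-> u1
  u1 = (rec X. a.(X + 0 + (0 + X))) + 0 + (0 + (rec X. a.(X + 0 + (0 + X)))) has moves -a-> u1
Q's transition system — 2 states:
  v0 = rec X. a.(X + 0 + (X + 0)) has moves -a-> v1
  v1 = (rec X. a.(X + 0 + (X + 0))) + 0 + ((rec X. a.(X + 0 + (X + 0))) + 0) has moves -a-> v1
Coarsest stable partition (strong bisimilarity classes):
  B0 = {u0, u1, v0, v1}
u0 ∈ B0, v0 ∈ B0 → same block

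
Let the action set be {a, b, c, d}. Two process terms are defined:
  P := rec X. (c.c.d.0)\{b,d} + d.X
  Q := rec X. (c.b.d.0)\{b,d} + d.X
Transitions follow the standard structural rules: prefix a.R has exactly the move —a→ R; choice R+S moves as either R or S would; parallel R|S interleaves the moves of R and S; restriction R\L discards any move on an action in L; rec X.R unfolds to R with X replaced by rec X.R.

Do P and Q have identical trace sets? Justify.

Reachable graph of P (3 states):
  m0 = rec X. (c.c.d.0)\{b,d} + d.X :: =c=> m1, =d=> m0
  m1 = (c.d.0)\{b,d} :: =c=> m2
  m2 = (d.0)\{b,d} :: deadlocked
Reachable graph of Q (2 states):
  n0 = rec X. (c.b.d.0)\{b,d} + d.X :: =c=> n1, =d=> n0
  n1 = (b.d.0)\{b,d} :: deadlocked
Executing cc from P (initial set {m0}):
  step 1 (c): {m1}
  step 2 (c): {m2}
  — P admits the full trace.
Executing cc from Q (initial set {n0}):
  step 1 (c): {n1}
  step 2 (c): ∅ (Q stuck)

traces(P) ≠ traces(Q) — witness ⟨cc⟩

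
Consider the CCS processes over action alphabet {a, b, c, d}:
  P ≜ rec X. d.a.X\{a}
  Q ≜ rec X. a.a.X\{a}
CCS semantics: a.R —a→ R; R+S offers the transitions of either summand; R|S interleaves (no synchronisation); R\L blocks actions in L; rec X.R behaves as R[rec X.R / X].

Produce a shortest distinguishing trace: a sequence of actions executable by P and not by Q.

d

P's transition system — 4 states:
  s0 = rec X. d.a.X\{a} has moves --d--▸ s1
  s1 = a.(rec X. d.a.X\{a})\{a} has moves --a--▸ s2
  s2 = (rec X. d.a.X\{a})\{a} has moves --d--▸ s3
  s3 = (a.(rec X. d.a.X\{a})\{a})\{a} has moves (no moves)
Q's transition system — 3 states:
  t0 = rec X. a.a.X\{a} has moves --a--▸ t1
  t1 = a.(rec X. a.a.X\{a})\{a} has moves --a--▸ t2
  t2 = (rec X. a.a.X\{a})\{a} has moves (no moves)
Run σ = ⟨d⟩ on P: start {s0}
  [1] d ⇒ {s1}
  — P admits the full trace.
Run σ = ⟨d⟩ on Q: start {t0}
  [1] d ⇒ no successor for Q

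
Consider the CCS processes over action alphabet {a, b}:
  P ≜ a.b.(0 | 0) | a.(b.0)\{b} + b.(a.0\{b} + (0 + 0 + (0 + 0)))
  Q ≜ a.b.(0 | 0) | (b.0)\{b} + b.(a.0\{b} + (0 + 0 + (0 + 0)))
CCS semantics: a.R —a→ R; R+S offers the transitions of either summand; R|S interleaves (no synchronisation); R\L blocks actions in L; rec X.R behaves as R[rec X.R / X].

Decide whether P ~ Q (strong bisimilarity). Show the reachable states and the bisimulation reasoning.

LTS(P): 8 reachable states
  s0 = a.b.(0 | 0) | a.(b.0)\{b} + b.(a.0\{b} + (0 + 0 + (0 + 0))) has moves --a--▸ s1, --a--▸ s2, --b--▸ s3
  s1 = a.b.(0 | 0) | (b.0)\{b} has moves --a--▸ s4
  s2 = b.(0 | 0) | a.(b.0)\{b} has moves --a--▸ s4, --b--▸ s5
  s3 = a.0\{b} + (0 + 0 + (0 + 0)) has moves --a--▸ s6
  s4 = b.(0 | 0) | (b.0)\{b} has moves --b--▸ s7
  s5 = 0 | 0 | a.(b.0)\{b} has moves --a--▸ s7
  s6 = 0\{b} has moves ∅
  s7 = 0 | 0 | (b.0)\{b} has moves ∅
LTS(Q): 5 reachable states
  t0 = a.b.(0 | 0) | (b.0)\{b} + b.(a.0\{b} + (0 + 0 + (0 + 0))) has moves --a--▸ t1, --b--▸ t2
  t1 = b.(0 | 0) | (b.0)\{b} has moves --b--▸ t3
  t2 = a.0\{b} + (0 + 0 + (0 + 0)) has moves --a--▸ t4
  t3 = 0 | 0 | (b.0)\{b} has moves ∅
  t4 = 0\{b} has moves ∅
Coarsest stable partition (strong bisimilarity classes):
  B0 = {s0}
  B1 = {s3, s5, t2}
  B2 = {s6, s7, t3, t4}
  B3 = {s2, t0}
  B4 = {s4, t1}
  B5 = {s1}
s0 ∈ B0, t0 ∈ B3 → different blocks

NO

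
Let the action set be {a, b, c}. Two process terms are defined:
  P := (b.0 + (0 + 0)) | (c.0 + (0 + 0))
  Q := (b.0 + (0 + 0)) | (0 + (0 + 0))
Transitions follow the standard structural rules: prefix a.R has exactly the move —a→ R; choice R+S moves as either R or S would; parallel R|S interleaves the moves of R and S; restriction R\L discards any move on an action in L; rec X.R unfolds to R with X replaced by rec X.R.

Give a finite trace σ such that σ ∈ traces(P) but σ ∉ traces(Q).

c

P's transition system — 4 states:
  p0 = (b.0 + (0 + 0)) | (c.0 + (0 + 0)) → -b-> p1, -c-> p2
  p1 = 0 | (c.0 + (0 + 0)) → -c-> p3
  p2 = (b.0 + (0 + 0)) | 0 → -b-> p3
  p3 = 0 | 0 → ·
Q's transition system — 2 states:
  q0 = (b.0 + (0 + 0)) | (0 + (0 + 0)) → -b-> q1
  q1 = 0 | (0 + (0 + 0)) → ·
Trace ⟨c⟩ through P, begin at {p0}:
  step 1 (c): {p2}
  ✓ P
Trace ⟨c⟩ through Q, begin at {q0}:
  step 1 (c): ∅  — Q cannot continue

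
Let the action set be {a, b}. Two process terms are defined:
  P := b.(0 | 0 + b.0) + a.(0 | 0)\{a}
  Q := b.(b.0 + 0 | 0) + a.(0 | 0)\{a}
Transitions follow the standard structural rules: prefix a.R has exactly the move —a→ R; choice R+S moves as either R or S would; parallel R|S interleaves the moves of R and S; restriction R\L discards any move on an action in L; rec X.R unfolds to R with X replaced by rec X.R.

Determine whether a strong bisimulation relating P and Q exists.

Reachable graph of P (4 states):
  s0 = b.(0 | 0 + b.0) + a.(0 | 0)\{a} has moves -a-> s1, -b-> s2
  s1 = (0 | 0)\{a} has moves deadlocked
  s2 = 0 | 0 + b.0 has moves -b-> s3
  s3 = 0 has moves deadlocked
Reachable graph of Q (4 states):
  t0 = b.(b.0 + 0 | 0) + a.(0 | 0)\{a} has moves -a-> t1, -b-> t2
  t1 = (0 | 0)\{a} has moves deadlocked
  t2 = b.0 + 0 | 0 has moves -b-> t3
  t3 = 0 has moves deadlocked
Coarsest stable partition (strong bisimilarity classes):
  B0 = {s0, t0}
  B1 = {s1, s3, t1, t3}
  B2 = {s2, t2}
s0 ∈ B0, t0 ∈ B0 → same block

P ~ Q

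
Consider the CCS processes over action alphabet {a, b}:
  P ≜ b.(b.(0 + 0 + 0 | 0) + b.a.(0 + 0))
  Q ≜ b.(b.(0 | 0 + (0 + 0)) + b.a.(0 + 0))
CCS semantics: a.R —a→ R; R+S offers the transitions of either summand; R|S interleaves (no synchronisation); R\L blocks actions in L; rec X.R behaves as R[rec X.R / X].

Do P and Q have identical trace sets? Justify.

Reachable graph of P (5 states):
  u0 = b.(b.(0 + 0 + 0 | 0) + b.a.(0 + 0)) ⊢ =b=> u1
  u1 = b.(0 + 0 + 0 | 0) + b.a.(0 + 0) ⊢ =b=> u2, =b=> u3
  u2 = 0 + 0 + 0 | 0 ⊢ (no moves)
  u3 = a.(0 + 0) ⊢ =a=> u4
  u4 = 0 + 0 ⊢ (no moves)
Reachable graph of Q (5 states):
  v0 = b.(b.(0 | 0 + (0 + 0)) + b.a.(0 + 0)) ⊢ =b=> v1
  v1 = b.(0 | 0 + (0 + 0)) + b.a.(0 + 0) ⊢ =b=> v2, =b=> v3
  v2 = 0 | 0 + (0 + 0) ⊢ (no moves)
  v3 = a.(0 + 0) ⊢ =a=> v4
  v4 = 0 + 0 ⊢ (no moves)
Coarsest stable partition (strong bisimilarity classes):
  B0 = {u0, v0}
  B1 = {u1, v1}
  B2 = {u3, v3}
  B3 = {u2, u4, v2, v4}
u0 ∈ B0, v0 ∈ B0 → same block
Bisimilar ⇒ trace-equivalent.

trace-equivalent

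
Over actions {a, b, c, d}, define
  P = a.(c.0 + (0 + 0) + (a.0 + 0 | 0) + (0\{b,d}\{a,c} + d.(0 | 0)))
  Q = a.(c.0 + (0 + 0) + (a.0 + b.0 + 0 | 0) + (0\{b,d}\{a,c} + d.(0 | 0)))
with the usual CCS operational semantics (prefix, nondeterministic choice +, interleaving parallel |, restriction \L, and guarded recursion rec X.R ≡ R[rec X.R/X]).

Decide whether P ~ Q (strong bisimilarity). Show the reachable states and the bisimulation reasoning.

LTS(P): 4 reachable states
  m0 = a.(c.0 + (0 + 0) + (a.0 + 0 | 0) + (0\{b,d}\{a,c} + d.(0 | 0))) → --a--▸ m1
  m1 = c.0 + (0 + 0) + (a.0 + 0 | 0) + (0\{b,d}\{a,c} + d.(0 | 0)) → --a--▸ m2, --c--▸ m2, --d--▸ m3
  m2 = 0 → ∅
  m3 = 0 | 0 → ∅
LTS(Q): 4 reachable states
  n0 = a.(c.0 + (0 + 0) + (a.0 + b.0 + 0 | 0) + (0\{b,d}\{a,c} + d.(0 | 0))) → --a--▸ n1
  n1 = c.0 + (0 + 0) + (a.0 + b.0 + 0 | 0) + (0\{b,d}\{a,c} + d.(0 | 0)) → --a--▸ n2, --b--▸ n2, --c--▸ n2, --d--▸ n3
  n2 = 0 → ∅
  n3 = 0 | 0 → ∅
Bisimilarity quotient blocks:
  B0 = {m0}
  B1 = {m1}
  B2 = {m2, m3, n2, n3}
  B3 = {n0}
  B4 = {n1}
m0 ∈ B0, n0 ∈ B3 → different blocks

P ≁ Q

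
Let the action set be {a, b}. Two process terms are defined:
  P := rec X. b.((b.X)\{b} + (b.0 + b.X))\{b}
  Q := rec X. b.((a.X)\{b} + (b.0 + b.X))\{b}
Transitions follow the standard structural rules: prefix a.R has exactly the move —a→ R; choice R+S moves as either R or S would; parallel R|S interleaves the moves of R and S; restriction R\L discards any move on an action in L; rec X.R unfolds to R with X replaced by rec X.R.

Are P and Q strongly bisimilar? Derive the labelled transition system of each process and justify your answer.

not bisimilar

LTS(P): 2 reachable states
  u0 = rec X. b.((b.X)\{b} + (b.0 + b.X))\{b} :: —b→ u1
  u1 = ((b.(rec X. b.((b.X)\{b} + (b.0 + b.X))\{b}))\{b} + (b.0 + b.(rec X. b.((b.X)\{b} + (b.0 + b.X))\{b})))\{b} :: (no moves)
LTS(Q): 3 reachable states
  v0 = rec X. b.((a.X)\{b} + (b.0 + b.X))\{b} :: —b→ v1
  v1 = ((a.(rec X. b.((a.X)\{b} + (b.0 + b.X))\{b}))\{b} + (b.0 + b.(rec X. b.((a.X)\{b} + (b.0 + b.X))\{b})))\{b} :: —a→ v2
  v2 = (rec X. b.((a.X)\{b} + (b.0 + b.X))\{b})\{b}\{b} :: (no moves)
Partition-refinement fixed point:
  B0 = {u0}
  B1 = {u1, v2}
  B2 = {v0}
  B3 = {v1}
u0 ∈ B0, v0 ∈ B2 → different blocks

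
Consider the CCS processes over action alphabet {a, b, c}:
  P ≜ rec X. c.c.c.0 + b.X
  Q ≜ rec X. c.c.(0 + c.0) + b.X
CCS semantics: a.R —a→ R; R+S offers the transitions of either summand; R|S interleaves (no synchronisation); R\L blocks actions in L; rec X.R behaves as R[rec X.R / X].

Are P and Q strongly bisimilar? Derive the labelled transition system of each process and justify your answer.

P's transition system — 4 states:
  m0 = rec X. c.c.c.0 + b.X ⊢ —b→ m0, —c→ m1
  m1 = c.c.0 ⊢ —c→ m2
  m2 = c.0 ⊢ —c→ m3
  m3 = 0 ⊢ deadlocked
Q's transition system — 4 states:
  n0 = rec X. c.c.(0 + c.0) + b.X ⊢ —b→ n0, —c→ n1
  n1 = c.(0 + c.0) ⊢ —c→ n2
  n2 = 0 + c.0 ⊢ —c→ n3
  n3 = 0 ⊢ deadlocked
Coarsest stable partition (strong bisimilarity classes):
  B0 = {m0, n0}
  B1 = {m1, n1}
  B2 = {m2, n2}
  B3 = {m3, n3}
m0 ∈ B0, n0 ∈ B0 → same block

P ~ Q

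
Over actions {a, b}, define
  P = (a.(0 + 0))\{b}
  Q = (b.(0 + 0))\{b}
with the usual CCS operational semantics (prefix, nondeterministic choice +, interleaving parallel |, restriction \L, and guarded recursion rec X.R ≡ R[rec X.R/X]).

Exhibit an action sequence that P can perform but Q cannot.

P's transition system — 2 states:
  u0 = (a.(0 + 0))\{b} | -a-> u1
  u1 = (0 + 0)\{b} | ·
Q's transition system — 1 states:
  v0 = (b.(0 + 0))\{b} | ·
Trace ⟨a⟩ through P, begin at {u0}:
  [1] a ⇒ {u1}
  P completes σ.
Trace ⟨a⟩ through Q, begin at {v0}:
  [1] a ⇒ ∅ (Q stuck)

a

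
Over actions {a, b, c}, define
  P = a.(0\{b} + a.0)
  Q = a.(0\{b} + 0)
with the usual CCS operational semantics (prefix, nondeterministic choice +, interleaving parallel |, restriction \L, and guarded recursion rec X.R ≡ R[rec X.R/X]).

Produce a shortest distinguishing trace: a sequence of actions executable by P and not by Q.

Reachable graph of P (3 states):
  m0 = a.(0\{b} + a.0) | =a=> m1
  m1 = 0\{b} + a.0 | =a=> m2
  m2 = 0 | deadlocked
Reachable graph of Q (2 states):
  n0 = a.(0\{b} + 0) | =a=> n1
  n1 = 0\{b} + 0 | deadlocked
Executing aa from P (initial set {m0}):
  after a @ step 1: {m1}
  after a @ step 2: {m2}
  — P admits the full trace.
Executing aa from Q (initial set {n0}):
  after a @ step 1: {n1}
  after a @ step 2: no successor for Q

aa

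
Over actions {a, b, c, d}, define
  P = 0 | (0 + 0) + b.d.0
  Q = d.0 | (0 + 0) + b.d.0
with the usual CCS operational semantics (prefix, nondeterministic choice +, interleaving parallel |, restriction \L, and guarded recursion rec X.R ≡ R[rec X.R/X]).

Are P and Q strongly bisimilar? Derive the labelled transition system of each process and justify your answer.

P's transition system — 3 states:
  m0 = 0 | (0 + 0) + b.d.0 | ··b··> m1
  m1 = d.0 | ··d··> m2
  m2 = 0 | ∅
Q's transition system — 4 states:
  n0 = d.0 | (0 + 0) + b.d.0 | ··b··> n1, ··d··> n2
  n1 = d.0 | ··d··> n3
  n2 = 0 | (0 + 0) | ∅
  n3 = 0 | ∅
Coarsest stable partition (strong bisimilarity classes):
  B0 = {m0}
  B1 = {m1, n1}
  B2 = {m2, n2, n3}
  B3 = {n0}
m0 ∈ B0, n0 ∈ B3 → different blocks

not bisimilar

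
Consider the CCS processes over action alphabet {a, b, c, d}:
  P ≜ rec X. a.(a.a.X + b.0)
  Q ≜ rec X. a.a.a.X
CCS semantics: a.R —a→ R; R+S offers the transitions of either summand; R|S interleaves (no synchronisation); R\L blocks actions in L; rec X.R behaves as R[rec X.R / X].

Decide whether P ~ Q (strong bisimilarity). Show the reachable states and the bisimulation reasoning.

NO

LTS(P): 4 reachable states
  p0 = rec X. a.(a.a.X + b.0) :: =a=> p1
  p1 = a.a.(rec X. a.(a.a.X + b.0)) + b.0 :: =a=> p2, =b=> p3
  p2 = a.(rec X. a.(a.a.X + b.0)) :: =a=> p0
  p3 = 0 :: deadlocked
LTS(Q): 3 reachable states
  q0 = rec X. a.a.a.X :: =a=> q1
  q1 = a.a.(rec X. a.a.a.X) :: =a=> q2
  q2 = a.(rec X. a.a.a.X) :: =a=> q0
Partition-refinement fixed point:
  B0 = {p0}
  B1 = {p1}
  B2 = {p2}
  B3 = {p3}
  B4 = {q0, q1, q2}
p0 ∈ B0, q0 ∈ B4 → different blocks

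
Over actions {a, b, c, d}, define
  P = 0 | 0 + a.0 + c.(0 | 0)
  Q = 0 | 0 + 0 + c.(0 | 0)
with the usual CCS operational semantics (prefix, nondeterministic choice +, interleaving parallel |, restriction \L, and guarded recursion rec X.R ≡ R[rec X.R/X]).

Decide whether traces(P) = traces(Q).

Reachable graph of P (3 states):
  p0 = 0 | 0 + a.0 + c.(0 | 0) has moves —a→ p1, —c→ p2
  p1 = 0 has moves ∅
  p2 = 0 | 0 has moves ∅
Reachable graph of Q (2 states):
  q0 = 0 | 0 + 0 + c.(0 | 0) has moves —c→ q1
  q1 = 0 | 0 has moves ∅
Run σ = ⟨a⟩ on P: start {p0}
  after a @ step 1: {p1}
  — P admits the full trace.
Run σ = ⟨a⟩ on Q: start {q0}
  after a @ step 1: ∅ (Q stuck)

traces(P) ≠ traces(Q) — witness ⟨a⟩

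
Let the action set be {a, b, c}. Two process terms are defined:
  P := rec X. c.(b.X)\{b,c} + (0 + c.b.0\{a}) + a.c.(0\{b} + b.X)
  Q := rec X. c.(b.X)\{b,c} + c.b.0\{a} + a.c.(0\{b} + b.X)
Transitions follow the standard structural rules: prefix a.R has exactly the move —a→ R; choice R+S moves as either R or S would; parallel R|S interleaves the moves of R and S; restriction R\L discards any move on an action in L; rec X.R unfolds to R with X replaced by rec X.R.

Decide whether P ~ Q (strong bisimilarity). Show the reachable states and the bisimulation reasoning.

bisimilar

Reachable graph of P (6 states):
  p0 = rec X. c.(b.X)\{b,c} + (0 + c.b.0\{a}) + a.c.(0\{b} + b.X) ⊢ ··a··> p1, ··c··> p2, ··c··> p3
  p1 = c.(0\{b} + b.(rec X. c.(b.X)\{b,c} + (0 + c.b.0\{a}) + a.c.(0\{b} + b.X))) ⊢ ··c··> p4
  p2 = (b.(rec X. c.(b.X)\{b,c} + (0 + c.b.0\{a}) + a.c.(0\{b} + b.X)))\{b,c} ⊢ deadlocked
  p3 = b.0\{a} ⊢ ··b··> p5
  p4 = 0\{b} + b.(rec X. c.(b.X)\{b,c} + (0 + c.b.0\{a}) + a.c.(0\{b} + b.X)) ⊢ ··b··> p0
  p5 = 0\{a} ⊢ deadlocked
Reachable graph of Q (6 states):
  q0 = rec X. c.(b.X)\{b,c} + c.b.0\{a} + a.c.(0\{b} + b.X) ⊢ ··a··> q1, ··c··> q2, ··c··> q3
  q1 = c.(0\{b} + b.(rec X. c.(b.X)\{b,c} + c.b.0\{a} + a.c.(0\{b} + b.X))) ⊢ ··c··> q4
  q2 = (b.(rec X. c.(b.X)\{b,c} + c.b.0\{a} + a.c.(0\{b} + b.X)))\{b,c} ⊢ deadlocked
  q3 = b.0\{a} ⊢ ··b··> q5
  q4 = 0\{b} + b.(rec X. c.(b.X)\{b,c} + c.b.0\{a} + a.c.(0\{b} + b.X)) ⊢ ··b··> q0
  q5 = 0\{a} ⊢ deadlocked
Coarsest stable partition (strong bisimilarity classes):
  B0 = {p0, q0}
  B1 = {p3, q3}
  B2 = {p2, p5, q2, q5}
  B3 = {p1, q1}
  B4 = {p4, q4}
p0 ∈ B0, q0 ∈ B0 → same block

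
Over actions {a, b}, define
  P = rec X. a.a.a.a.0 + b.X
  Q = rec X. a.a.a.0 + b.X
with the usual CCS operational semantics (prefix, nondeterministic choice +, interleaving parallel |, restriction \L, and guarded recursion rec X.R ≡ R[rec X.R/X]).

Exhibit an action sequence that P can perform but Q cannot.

aaaa

P's transition system — 5 states:
  s0 = rec X. a.a.a.a.0 + b.X → —a→ s1, —b→ s0
  s1 = a.a.a.0 → —a→ s2
  s2 = a.a.0 → —a→ s3
  s3 = a.0 → —a→ s4
  s4 = 0 → deadlocked
Q's transition system — 4 states:
  t0 = rec X. a.a.a.0 + b.X → —a→ t1, —b→ t0
  t1 = a.a.0 → —a→ t2
  t2 = a.0 → —a→ t3
  t3 = 0 → deadlocked
Trace ⟨aaaa⟩ through P, begin at {s0}:
  [1] a ⇒ {s1}
  [2] a ⇒ {s2}
  [3] a ⇒ {s3}
  [4] a ⇒ {s4}
  — P admits the full trace.
Trace ⟨aaaa⟩ through Q, begin at {t0}:
  [1] a ⇒ {t1}
  [2] a ⇒ {t2}
  [3] a ⇒ {t3}
  [4] a ⇒ no successor for Q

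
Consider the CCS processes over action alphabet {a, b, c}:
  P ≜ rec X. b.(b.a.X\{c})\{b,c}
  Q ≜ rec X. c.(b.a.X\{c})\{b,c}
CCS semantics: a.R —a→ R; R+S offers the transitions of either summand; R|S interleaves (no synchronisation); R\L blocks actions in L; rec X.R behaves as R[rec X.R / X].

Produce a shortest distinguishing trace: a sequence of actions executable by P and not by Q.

P's transition system — 2 states:
  p0 = rec X. b.(b.a.X\{c})\{b,c} → =b=> p1
  p1 = (b.a.(rec X. b.(b.a.X\{c})\{b,c})\{c})\{b,c} → (no moves)
Q's transition system — 2 states:
  q0 = rec X. c.(b.a.X\{c})\{b,c} → =c=> q1
  q1 = (b.a.(rec X. c.(b.a.X\{c})\{b,c})\{c})\{b,c} → (no moves)
Executing b from P (initial set {p0}):
  after b @ step 1: {p1}
  P completes σ.
Executing b from Q (initial set {q0}):
  after b @ step 1: ∅ (Q stuck)

b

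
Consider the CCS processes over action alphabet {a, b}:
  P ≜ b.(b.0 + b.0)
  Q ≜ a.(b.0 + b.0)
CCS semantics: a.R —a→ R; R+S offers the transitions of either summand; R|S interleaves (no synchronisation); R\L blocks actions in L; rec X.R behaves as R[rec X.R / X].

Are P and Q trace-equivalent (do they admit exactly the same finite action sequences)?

LTS(P): 3 reachable states
  u0 = b.(b.0 + b.0) | -b-> u1
  u1 = b.0 + b.0 | -b-> u2
  u2 = 0 | ·
LTS(Q): 3 reachable states
  v0 = a.(b.0 + b.0) | -a-> v1
  v1 = b.0 + b.0 | -b-> v2
  v2 = 0 | ·
Run σ = ⟨b⟩ on P: start {u0}
  step 1 (b): {u1}
  P completes σ.
Run σ = ⟨b⟩ on Q: start {v0}
  step 1 (b): ∅  — Q cannot continue

traces(P) ≠ traces(Q) — witness ⟨b⟩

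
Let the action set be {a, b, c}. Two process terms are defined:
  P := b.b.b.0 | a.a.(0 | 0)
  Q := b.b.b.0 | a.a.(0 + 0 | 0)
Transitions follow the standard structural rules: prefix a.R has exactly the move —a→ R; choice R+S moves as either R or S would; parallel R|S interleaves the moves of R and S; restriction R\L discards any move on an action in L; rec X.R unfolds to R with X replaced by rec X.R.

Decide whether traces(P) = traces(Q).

P's transition system — 12 states:
  s0 = b.b.b.0 | a.a.(0 | 0) | =a=> s1, =b=> s2
  s1 = b.b.b.0 | a.(0 | 0) | =a=> s3, =b=> s4
  s2 = b.b.0 | a.a.(0 | 0) | =a=> s4, =b=> s5
  s3 = b.b.b.0 | (0 | 0) | =b=> s6
  s4 = b.b.0 | a.(0 | 0) | =a=> s6, =b=> s7
  s5 = b.0 | a.a.(0 | 0) | =a=> s7, =b=> s8
  s6 = b.b.0 | (0 | 0) | =b=> s9
  s7 = b.0 | a.(0 | 0) | =a=> s9, =b=> s10
  s8 = 0 | a.a.(0 | 0) | =a=> s10
  s9 = b.0 | (0 | 0) | =b=> s11
  s10 = 0 | a.(0 | 0) | =a=> s11
  s11 = 0 | (0 | 0) | ∅
Q's transition system — 12 states:
  t0 = b.b.b.0 | a.a.(0 + 0 | 0) | =a=> t1, =b=> t2
  t1 = b.b.b.0 | a.(0 + 0 | 0) | =a=> t3, =b=> t4
  t2 = b.b.0 | a.a.(0 + 0 | 0) | =a=> t4, =b=> t5
  t3 = b.b.b.0 | (0 + 0 | 0) | =b=> t6
  t4 = b.b.0 | a.(0 + 0 | 0) | =a=> t6, =b=> t7
  t5 = b.0 | a.a.(0 + 0 | 0) | =a=> t7, =b=> t8
  t6 = b.b.0 | (0 + 0 | 0) | =b=> t9
  t7 = b.0 | a.(0 + 0 | 0) | =a=> t9, =b=> t10
  t8 = 0 | a.a.(0 + 0 | 0) | =a=> t10
  t9 = b.0 | (0 + 0 | 0) | =b=> t11
  t10 = 0 | a.(0 + 0 | 0) | =a=> t11
  t11 = 0 | (0 + 0 | 0) | ∅
Bisimilarity quotient blocks:
  B0 = {s0, t0}
  B1 = {s2, t2}
  B2 = {s5, t5}
  B3 = {s7, t7}
  B4 = {s9, t9}
  B5 = {s11, t11}
  B6 = {s10, t10}
  B7 = {s8, t8}
  B8 = {s4, t4}
  B9 = {s6, t6}
  B10 = {s1, t1}
  B11 = {s3, t3}
s0 ∈ B0, t0 ∈ B0 → same block
Bisimilar ⇒ trace-equivalent.

trace-equivalent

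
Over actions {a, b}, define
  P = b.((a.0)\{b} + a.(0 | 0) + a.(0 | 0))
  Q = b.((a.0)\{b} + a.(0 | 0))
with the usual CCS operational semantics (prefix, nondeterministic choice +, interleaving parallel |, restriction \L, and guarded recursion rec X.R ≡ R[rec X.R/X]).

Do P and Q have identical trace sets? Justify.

trace-equivalent

P's transition system — 4 states:
  m0 = b.((a.0)\{b} + a.(0 | 0) + a.(0 | 0)) ⊢ =b=> m1
  m1 = (a.0)\{b} + a.(0 | 0) + a.(0 | 0) ⊢ =a=> m2, =a=> m3
  m2 = 0 | 0 ⊢ ·
  m3 = 0\{b} ⊢ ·
Q's transition system — 4 states:
  n0 = b.((a.0)\{b} + a.(0 | 0)) ⊢ =b=> n1
  n1 = (a.0)\{b} + a.(0 | 0) ⊢ =a=> n2, =a=> n3
  n2 = 0 | 0 ⊢ ·
  n3 = 0\{b} ⊢ ·
Partition-refinement fixed point:
  B0 = {m0, n0}
  B1 = {m1, n1}
  B2 = {m2, m3, n2, n3}
m0 ∈ B0, n0 ∈ B0 → same block
Bisimilar ⇒ trace-equivalent.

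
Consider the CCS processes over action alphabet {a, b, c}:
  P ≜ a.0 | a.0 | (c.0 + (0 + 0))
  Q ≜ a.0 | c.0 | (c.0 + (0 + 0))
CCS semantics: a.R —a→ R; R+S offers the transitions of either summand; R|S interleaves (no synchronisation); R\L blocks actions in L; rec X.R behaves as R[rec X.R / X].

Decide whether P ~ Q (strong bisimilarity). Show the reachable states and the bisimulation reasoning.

not bisimilar

Reachable graph of P (8 states):
  s0 = a.0 | a.0 | (c.0 + (0 + 0)) → ··a··> s1, ··a··> s2, ··c··> s3
  s1 = 0 | a.0 | (c.0 + (0 + 0)) → ··a··> s4, ··c··> s5
  s2 = a.0 | 0 | (c.0 + (0 + 0)) → ··a··> s4, ··c··> s6
  s3 = a.0 | a.0 | 0 → ··a··> s5, ··a··> s6
  s4 = 0 | 0 | (c.0 + (0 + 0)) → ··c··> s7
  s5 = 0 | a.0 | 0 → ··a··> s7
  s6 = a.0 | 0 | 0 → ··a··> s7
  s7 = 0 | 0 | 0 → ·
Reachable graph of Q (8 states):
  t0 = a.0 | c.0 | (c.0 + (0 + 0)) → ··a··> t1, ··c··> t2, ··c··> t3
  t1 = 0 | c.0 | (c.0 + (0 + 0)) → ··c··> t4, ··c··> t5
  t2 = a.0 | 0 | (c.0 + (0 + 0)) → ··a··> t4, ··c··> t6
  t3 = a.0 | c.0 | 0 → ··a··> t5, ··c··> t6
  t4 = 0 | 0 | (c.0 + (0 + 0)) → ··c··> t7
  t5 = 0 | c.0 | 0 → ··c··> t7
  t6 = a.0 | 0 | 0 → ··a··> t7
  t7 = 0 | 0 | 0 → ·
Partition-refinement fixed point:
  B0 = {s0}
  B1 = {s1, s2, t2, t3}
  B2 = {s5, s6, t6}
  B3 = {s7, t7}
  B4 = {s4, t4, t5}
  B5 = {s3}
  B6 = {t0}
  B7 = {t1}
s0 ∈ B0, t0 ∈ B6 → different blocks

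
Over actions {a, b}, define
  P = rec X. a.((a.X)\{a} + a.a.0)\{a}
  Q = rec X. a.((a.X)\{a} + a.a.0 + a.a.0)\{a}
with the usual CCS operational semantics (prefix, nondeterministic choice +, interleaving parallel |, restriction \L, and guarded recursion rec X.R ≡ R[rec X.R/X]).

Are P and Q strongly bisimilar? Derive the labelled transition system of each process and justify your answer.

LTS(P): 2 reachable states
  p0 = rec X. a.((a.X)\{a} + a.a.0)\{a} → ··a··> p1
  p1 = ((a.(rec X. a.((a.X)\{a} + a.a.0)\{a}))\{a} + a.a.0)\{a} → (no moves)
LTS(Q): 2 reachable states
  q0 = rec X. a.((a.X)\{a} + a.a.0 + a.a.0)\{a} → ··a··> q1
  q1 = ((a.(rec X. a.((a.X)\{a} + a.a.0 + a.a.0)\{a}))\{a} + a.a.0 + a.a.0)\{a} → (no moves)
Bisimilarity quotient blocks:
  B0 = {p0, q0}
  B1 = {p1, q1}
p0 ∈ B0, q0 ∈ B0 → same block

bisimilar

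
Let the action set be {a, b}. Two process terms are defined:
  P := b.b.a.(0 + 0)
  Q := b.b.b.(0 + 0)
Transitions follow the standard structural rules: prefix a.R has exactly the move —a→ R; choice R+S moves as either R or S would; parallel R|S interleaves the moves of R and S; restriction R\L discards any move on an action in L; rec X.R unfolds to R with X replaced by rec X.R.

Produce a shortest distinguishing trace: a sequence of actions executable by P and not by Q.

bba

LTS(P): 4 reachable states
  m0 = b.b.a.(0 + 0) :: --b--▸ m1
  m1 = b.a.(0 + 0) :: --b--▸ m2
  m2 = a.(0 + 0) :: --a--▸ m3
  m3 = 0 + 0 :: ·
LTS(Q): 4 reachable states
  n0 = b.b.b.(0 + 0) :: --b--▸ n1
  n1 = b.b.(0 + 0) :: --b--▸ n2
  n2 = b.(0 + 0) :: --b--▸ n3
  n3 = 0 + 0 :: ·
Run σ = ⟨bba⟩ on P: start {m0}
  step 1 (b): {m1}
  step 2 (b): {m2}
  step 3 (a): {m3}
  ✓ P
Run σ = ⟨bba⟩ on Q: start {n0}
  step 1 (b): {n1}
  step 2 (b): {n2}
  step 3 (a): ∅ (Q stuck)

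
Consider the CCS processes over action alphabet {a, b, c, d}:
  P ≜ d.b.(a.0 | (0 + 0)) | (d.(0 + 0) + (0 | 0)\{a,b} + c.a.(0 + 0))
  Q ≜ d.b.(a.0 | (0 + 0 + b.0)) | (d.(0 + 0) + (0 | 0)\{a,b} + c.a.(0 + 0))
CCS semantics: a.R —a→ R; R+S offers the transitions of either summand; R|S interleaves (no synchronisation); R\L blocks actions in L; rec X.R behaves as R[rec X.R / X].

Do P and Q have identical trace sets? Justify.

LTS(P): 12 reachable states
  s0 = d.b.(a.0 | (0 + 0)) | (d.(0 + 0) + (0 | 0)\{a,b} + c.a.(0 + 0)) :: —c→ s1, —d→ s2, —d→ s3
  s1 = d.b.(a.0 | (0 + 0)) | a.(0 + 0) :: —a→ s3, —d→ s4
  s2 = b.(a.0 | (0 + 0)) | (d.(0 + 0) + (0 | 0)\{a,b} + c.a.(0 + 0)) :: —b→ s5, —c→ s4, —d→ s6
  s3 = d.b.(a.0 | (0 + 0)) | (0 + 0) :: —d→ s6
  s4 = b.(a.0 | (0 + 0)) | a.(0 + 0) :: —a→ s6, —b→ s7
  s5 = a.0 | (0 + 0) | (d.(0 + 0) + (0 | 0)\{a,b} + c.a.(0 + 0)) :: —a→ s8, —c→ s7, —d→ s9
  s6 = b.(a.0 | (0 + 0)) | (0 + 0) :: —b→ s9
  s7 = a.0 | (0 + 0) | a.(0 + 0) :: —a→ s10, —a→ s9
  s8 = 0 | (0 + 0) | (d.(0 + 0) + (0 | 0)\{a,b} + c.a.(0 + 0)) :: —c→ s10, —d→ s11
  s9 = a.0 | (0 + 0) | (0 + 0) :: —a→ s11
  s10 = 0 | (0 + 0) | a.(0 + 0) :: —a→ s11
  s11 = 0 | (0 + 0) | (0 + 0) :: deadlocked
LTS(Q): 18 reachable states
  t0 = d.b.(a.0 | (0 + 0 + b.0)) | (d.(0 + 0) + (0 | 0)\{a,b} + c.a.(0 + 0)) :: —c→ t1, —d→ t2, —d→ t3
  t1 = d.b.(a.0 | (0 + 0 + b.0)) | a.(0 + 0) :: —a→ t3, —d→ t4
  t2 = b.(a.0 | (0 + 0 + b.0)) | (d.(0 + 0) + (0 | 0)\{a,b} + c.a.(0 + 0)) :: —b→ t5, —c→ t4, —d→ t6
  t3 = d.b.(a.0 | (0 + 0 + b.0)) | (0 + 0) :: —d→ t6
  t4 = b.(a.0 | (0 + 0 + b.0)) | a.(0 + 0) :: —a→ t6, —b→ t7
  t5 = a.0 | (0 + 0 + b.0) | (d.(0 + 0) + (0 | 0)\{a,b} + c.a.(0 + 0)) :: —a→ t8, —b→ t9, —c→ t7, —d→ t10
  t6 = b.(a.0 | (0 + 0 + b.0)) | (0 + 0) :: —b→ t10
  t7 = a.0 | (0 + 0 + b.0) | a.(0 + 0) :: —a→ t10, —a→ t11, —b→ t12
  t8 = 0 | (0 + 0 + b.0) | (d.(0 + 0) + (0 | 0)\{a,b} + c.a.(0 + 0)) :: —b→ t13, —c→ t11, —d→ t14
  t9 = a.0 | 0 | (d.(0 + 0) + (0 | 0)\{a,b} + c.a.(0 + 0)) :: —a→ t13, —c→ t12, —d→ t15
  t10 = a.0 | (0 + 0 + b.0) | (0 + 0) :: —a→ t14, —b→ t15
  t11 = 0 | (0 + 0 + b.0) | a.(0 + 0) :: —a→ t14, —b→ t16
  t12 = a.0 | 0 | a.(0 + 0) :: —a→ t15, —a→ t16
  t13 = 0 | 0 | (d.(0 + 0) + (0 | 0)\{a,b} + c.a.(0 + 0)) :: —c→ t16, —d→ t17
  t14 = 0 | (0 + 0 + b.0) | (0 + 0) :: —b→ t17
  t15 = a.0 | 0 | (0 + 0) :: —a→ t17
  t16 = 0 | 0 | a.(0 + 0) :: —a→ t17
  t17 = 0 | 0 | (0 + 0) :: deadlocked
Executing dbb from Q (initial set {t0}):
  after d @ step 1: {t2, t3}
  after b @ step 2: {t5}
  after b @ step 3: {t9}
  — Q admits the full trace.
Executing dbb from P (initial set {s0}):
  after d @ step 1: {s2, s3}
  after b @ step 2: {s5}
  after b @ step 3: no successor for P

trace-distinct — witness ⟨dbb⟩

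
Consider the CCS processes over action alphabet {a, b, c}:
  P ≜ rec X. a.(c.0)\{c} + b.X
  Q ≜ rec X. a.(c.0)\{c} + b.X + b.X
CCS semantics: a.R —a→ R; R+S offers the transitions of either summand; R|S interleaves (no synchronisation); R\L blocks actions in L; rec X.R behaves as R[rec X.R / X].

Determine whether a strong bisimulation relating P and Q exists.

P ~ Q

P's transition system — 2 states:
  u0 = rec X. a.(c.0)\{c} + b.X → =a=> u1, =b=> u0
  u1 = (c.0)\{c} → ·
Q's transition system — 2 states:
  v0 = rec X. a.(c.0)\{c} + b.X + b.X → =a=> v1, =b=> v0
  v1 = (c.0)\{c} → ·
Partition-refinement fixed point:
  B0 = {u0, v0}
  B1 = {u1, v1}
u0 ∈ B0, v0 ∈ B0 → same block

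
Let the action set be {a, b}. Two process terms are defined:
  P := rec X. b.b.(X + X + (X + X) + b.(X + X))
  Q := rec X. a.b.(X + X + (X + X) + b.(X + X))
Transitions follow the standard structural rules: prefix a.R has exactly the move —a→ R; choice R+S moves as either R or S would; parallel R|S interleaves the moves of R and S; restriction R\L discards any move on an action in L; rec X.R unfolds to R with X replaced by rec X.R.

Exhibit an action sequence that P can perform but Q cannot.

Reachable graph of P (4 states):
  s0 = rec X. b.b.(X + X + (X + X) + b.(X + X)) :: -b-> s1
  s1 = b.((rec X. b.b.(X + X + (X + X) + b.(X + X))) + (rec X. b.b.(X + X + (X + X) + b.(X + X))) + ((rec X. b.b.(X + X + (X + X) + b.(X + X))) + (rec X. b.b.(X + X + (X + X) + b.(X + X)))) + b.((rec X. b.b.(X + X + (X + X) + b.(X + X))) + (rec X. b.b.(X + X + (X + X) + b.(X + X))))) :: -b-> s2
  s2 = (rec X. b.b.(X + X + (X + X) + b.(X + X))) + (rec X. b.b.(X + X + (X + X) + b.(X + X))) + ((rec X. b.b.(X + X + (X + X) + b.(X + X))) + (rec X. b.b.(X + X + (X + X) + b.(X + X)))) + b.((rec X. b.b.(X + X + (X + X) + b.(X + X))) + (rec X. b.b.(X + X + (X + X) + b.(X + X)))) :: -b-> s1, -b-> s3
  s3 = (rec X. b.b.(X + X + (X + X) + b.(X + X))) + (rec X. b.b.(X + X + (X + X) + b.(X + X))) :: -b-> s1
Reachable graph of Q (4 states):
  t0 = rec X. a.b.(X + X + (X + X) + b.(X + X)) :: -a-> t1
  t1 = b.((rec X. a.b.(X + X + (X + X) + b.(X + X))) + (rec X. a.b.(X + X + (X + X) + b.(X + X))) + ((rec X. a.b.(X + X + (X + X) + b.(X + X))) + (rec X. a.b.(X + X + (X + X) + b.(X + X)))) + b.((rec X. a.b.(X + X + (X + X) + b.(X + X))) + (rec X. a.b.(X + X + (X + X) + b.(X + X))))) :: -b-> t2
  t2 = (rec X. a.b.(X + X + (X + X) + b.(X + X))) + (rec X. a.b.(X + X + (X + X) + b.(X + X))) + ((rec X. a.b.(X + X + (X + X) + b.(X + X))) + (rec X. a.b.(X + X + (X + X) + b.(X + X)))) + b.((rec X. a.b.(X + X + (X + X) + b.(X + X))) + (rec X. a.b.(X + X + (X + X) + b.(X + X)))) :: -a-> t1, -b-> t3
  t3 = (rec X. a.b.(X + X + (X + X) + b.(X + X))) + (rec X. a.b.(X + X + (X + X) + b.(X + X))) :: -a-> t1
Executing b from P (initial set {s0}):
  after b @ step 1: {s1}
  — P admits the full trace.
Executing b from Q (initial set {t0}):
  after b @ step 1: no successor for Q

b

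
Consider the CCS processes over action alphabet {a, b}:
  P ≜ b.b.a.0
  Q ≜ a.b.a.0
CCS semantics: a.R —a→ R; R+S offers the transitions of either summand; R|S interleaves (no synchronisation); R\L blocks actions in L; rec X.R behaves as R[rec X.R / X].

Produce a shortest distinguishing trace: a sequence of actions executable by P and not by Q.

b

LTS(P): 4 reachable states
  m0 = b.b.a.0 has moves -b-> m1
  m1 = b.a.0 has moves -b-> m2
  m2 = a.0 has moves -a-> m3
  m3 = 0 has moves deadlocked
LTS(Q): 4 reachable states
  n0 = a.b.a.0 has moves -a-> n1
  n1 = b.a.0 has moves -b-> n2
  n2 = a.0 has moves -a-> n3
  n3 = 0 has moves deadlocked
Run σ = ⟨b⟩ on P: start {m0}
  after b @ step 1: {m1}
  ✓ P
Run σ = ⟨b⟩ on Q: start {n0}
  after b @ step 1: ∅  — Q cannot continue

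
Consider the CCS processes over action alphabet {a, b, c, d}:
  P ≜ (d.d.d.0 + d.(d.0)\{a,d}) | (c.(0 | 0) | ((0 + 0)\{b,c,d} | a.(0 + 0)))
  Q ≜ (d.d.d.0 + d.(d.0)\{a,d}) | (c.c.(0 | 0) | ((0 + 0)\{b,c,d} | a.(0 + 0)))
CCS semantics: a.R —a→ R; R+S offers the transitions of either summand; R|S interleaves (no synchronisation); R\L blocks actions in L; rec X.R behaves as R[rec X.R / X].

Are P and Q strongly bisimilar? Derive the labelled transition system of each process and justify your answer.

P ≁ Q

P's transition system — 20 states:
  p0 = (d.d.d.0 + d.(d.0)\{a,d}) | (c.(0 | 0) | ((0 + 0)\{b,c,d} | a.(0 + 0))) ⊢ =a=> p1, =c=> p2, =d=> p3, =d=> p4
  p1 = (d.d.d.0 + d.(d.0)\{a,d}) | (c.(0 | 0) | ((0 + 0)\{b,c,d} | (0 + 0))) ⊢ =c=> p5, =d=> p6, =d=> p7
  p2 = (d.d.d.0 + d.(d.0)\{a,d}) | (0 | 0 | ((0 + 0)\{b,c,d} | a.(0 + 0))) ⊢ =a=> p5, =d=> p8, =d=> p9
  p3 = (d.0)\{a,d} | (c.(0 | 0) | ((0 + 0)\{b,c,d} | a.(0 + 0))) ⊢ =a=> p6, =c=> p8
  p4 = d.d.0 | (c.(0 | 0) | ((0 + 0)\{b,c,d} | a.(0 + 0))) ⊢ =a=> p7, =c=> p9, =d=> p10
  p5 = (d.d.d.0 + d.(d.0)\{a,d}) | (0 | 0 | ((0 + 0)\{b,c,d} | (0 + 0))) ⊢ =d=> p11, =d=> p12
  p6 = (d.0)\{a,d} | (c.(0 | 0) | ((0 + 0)\{b,c,d} | (0 + 0))) ⊢ =c=> p11
  p7 = d.d.0 | (c.(0 | 0) | ((0 + 0)\{b,c,d} | (0 + 0))) ⊢ =c=> p12, =d=> p13
  p8 = (d.0)\{a,d} | (0 | 0 | ((0 + 0)\{b,c,d} | a.(0 + 0))) ⊢ =a=> p11
  p9 = d.d.0 | (0 | 0 | ((0 + 0)\{b,c,d} | a.(0 + 0))) ⊢ =a=> p12, =d=> p14
  p10 = d.0 | (c.(0 | 0) | ((0 + 0)\{b,c,d} | a.(0 + 0))) ⊢ =a=> p13, =c=> p14, =d=> p15
  p11 = (d.0)\{a,d} | (0 | 0 | ((0 + 0)\{b,c,d} | (0 + 0))) ⊢ stopped
  p12 = d.d.0 | (0 | 0 | ((0 + 0)\{b,c,d} | (0 + 0))) ⊢ =d=> p16
  p13 = d.0 | (c.(0 | 0) | ((0 + 0)\{b,c,d} | (0 + 0))) ⊢ =c=> p16, =d=> p17
  p14 = d.0 | (0 | 0 | ((0 + 0)\{b,c,d} | a.(0 + 0))) ⊢ =a=> p16, =d=> p18
  p15 = 0 | (c.(0 | 0) | ((0 + 0)\{b,c,d} | a.(0 + 0))) ⊢ =a=> p17, =c=> p18
  p16 = d.0 | (0 | 0 | ((0 + 0)\{b,c,d} | (0 + 0))) ⊢ =d=> p19
  p17 = 0 | (c.(0 | 0) | ((0 + 0)\{b,c,d} | (0 + 0))) ⊢ =c=> p19
  p18 = 0 | (0 | 0 | ((0 + 0)\{b,c,d} | a.(0 + 0))) ⊢ =a=> p19
  p19 = 0 | (0 | 0 | ((0 + 0)\{b,c,d} | (0 + 0))) ⊢ stopped
Q's transition system — 30 states:
  q0 = (d.d.d.0 + d.(d.0)\{a,d}) | (c.c.(0 | 0) | ((0 + 0)\{b,c,d} | a.(0 + 0))) ⊢ =a=> q1, =c=> q2, =d=> q3, =d=> q4
  q1 = (d.d.d.0 + d.(d.0)\{a,d}) | (c.c.(0 | 0) | ((0 + 0)\{b,c,d} | (0 + 0))) ⊢ =c=> q5, =d=> q6, =d=> q7
  q2 = (d.d.d.0 + d.(d.0)\{a,d}) | (c.(0 | 0) | ((0 + 0)\{b,c,d} | a.(0 + 0))) ⊢ =a=> q5, =c=> q8, =d=> q10, =d=> q9
  q3 = (d.0)\{a,d} | (c.c.(0 | 0) | ((0 + 0)\{b,c,d} | a.(0 + 0))) ⊢ =a=> q6, =c=> q9
  q4 = d.d.0 | (c.c.(0 | 0) | ((0 + 0)\{b,c,d} | a.(0 + 0))) ⊢ =a=> q7, =c=> q10, =d=> q11
  q5 = (d.d.d.0 + d.(d.0)\{a,d}) | (c.(0 | 0) | ((0 + 0)\{b,c,d} | (0 + 0))) ⊢ =c=> q12, =d=> q13, =d=> q14
  q6 = (d.0)\{a,d} | (c.c.(0 | 0) | ((0 + 0)\{b,c,d} | (0 + 0))) ⊢ =c=> q13
  q7 = d.d.0 | (c.c.(0 | 0) | ((0 + 0)\{b,c,d} | (0 + 0))) ⊢ =c=> q14, =d=> q15
  q8 = (d.d.d.0 + d.(d.0)\{a,d}) | (0 | 0 | ((0 + 0)\{b,c,d} | a.(0 + 0))) ⊢ =a=> q12, =d=> q16, =d=> q17
  q9 = (d.0)\{a,d} | (c.(0 | 0) | ((0 + 0)\{b,c,d} | a.(0 + 0))) ⊢ =a=> q13, =c=> q16
  q10 = d.d.0 | (c.(0 | 0) | ((0 + 0)\{b,c,d} | a.(0 + 0))) ⊢ =a=> q14, =c=> q17, =d=> q18
  q11 = d.0 | (c.c.(0 | 0) | ((0 + 0)\{b,c,d} | a.(0 + 0))) ⊢ =a=> q15, =c=> q18, =d=> q19
  q12 = (d.d.d.0 + d.(d.0)\{a,d}) | (0 | 0 | ((0 + 0)\{b,c,d} | (0 + 0))) ⊢ =d=> q20, =d=> q21
  q13 = (d.0)\{a,d} | (c.(0 | 0) | ((0 + 0)\{b,c,d} | (0 + 0))) ⊢ =c=> q20
  q14 = d.d.0 | (c.(0 | 0) | ((0 + 0)\{b,c,d} | (0 + 0))) ⊢ =c=> q21, =d=> q22
  q15 = d.0 | (c.c.(0 | 0) | ((0 + 0)\{b,c,d} | (0 + 0))) ⊢ =c=> q22, =d=> q23
  q16 = (d.0)\{a,d} | (0 | 0 | ((0 + 0)\{b,c,d} | a.(0 + 0))) ⊢ =a=> q20
  q17 = d.d.0 | (0 | 0 | ((0 + 0)\{b,c,d} | a.(0 + 0))) ⊢ =a=> q21, =d=> q24
  q18 = d.0 | (c.(0 | 0) | ((0 + 0)\{b,c,d} | a.(0 + 0))) ⊢ =a=> q22, =c=> q24, =d=> q25
  q19 = 0 | (c.c.(0 | 0) | ((0 + 0)\{b,c,d} | a.(0 + 0))) ⊢ =a=> q23, =c=> q25
  q20 = (d.0)\{a,d} | (0 | 0 | ((0 + 0)\{b,c,d} | (0 + 0))) ⊢ stopped
  q21 = d.d.0 | (0 | 0 | ((0 + 0)\{b,c,d} | (0 + 0))) ⊢ =d=> q26
  q22 = d.0 | (c.(0 | 0) | ((0 + 0)\{b,c,d} | (0 + 0))) ⊢ =c=> q26, =d=> q27
  q23 = 0 | (c.c.(0 | 0) | ((0 + 0)\{b,c,d} | (0 + 0))) ⊢ =c=> q27
  q24 = d.0 | (0 | 0 | ((0 + 0)\{b,c,d} | a.(0 + 0))) ⊢ =a=> q26, =d=> q28
  q25 = 0 | (c.(0 | 0) | ((0 + 0)\{b,c,d} | a.(0 + 0))) ⊢ =a=> q27, =c=> q28
  q26 = d.0 | (0 | 0 | ((0 + 0)\{b,c,d} | (0 + 0))) ⊢ =d=> q29
  q27 = 0 | (c.(0 | 0) | ((0 + 0)\{b,c,d} | (0 + 0))) ⊢ =c=> q29
  q28 = 0 | (0 | 0 | ((0 + 0)\{b,c,d} | a.(0 + 0))) ⊢ =a=> q29
  q29 = 0 | (0 | 0 | ((0 + 0)\{b,c,d} | (0 + 0))) ⊢ stopped
Bisimilarity quotient blocks:
  B0 = {p0, q2}
  B1 = {p1, q5}
  B2 = {p7, q14}
  B3 = {p13, q22}
  B4 = {p17, p6, q13, q27}
  B5 = {p11, p19, q20, q29}
  B6 = {p16, q26}
  B7 = {p12, q21}
  B8 = {p5, q12}
  B9 = {p2, q8}
  B10 = {p9, q17}
  B11 = {p14, q24}
  B12 = {p18, p8, q16, q28}
  B13 = {p15, p3, q25, q9}
  B14 = {p4, q10}
  B15 = {p10, q18}
  B16 = {q0}
  B17 = {q4}
  B18 = {q7}
  B19 = {q15}
  B20 = {q23, q6}
  B21 = {q11}
  B22 = {q19, q3}
  B23 = {q1}
p0 ∈ B0, q0 ∈ B16 → different blocks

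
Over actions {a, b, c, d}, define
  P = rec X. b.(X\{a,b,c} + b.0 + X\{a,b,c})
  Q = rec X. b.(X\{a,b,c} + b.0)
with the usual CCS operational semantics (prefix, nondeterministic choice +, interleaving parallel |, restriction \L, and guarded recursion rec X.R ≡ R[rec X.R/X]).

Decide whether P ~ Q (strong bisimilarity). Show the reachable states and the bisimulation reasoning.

Reachable graph of P (3 states):
  m0 = rec X. b.(X\{a,b,c} + b.0 + X\{a,b,c}) has moves —b→ m1
  m1 = (rec X. b.(X\{a,b,c} + b.0 + X\{a,b,c}))\{a,b,c} + b.0 + (rec X. b.(X\{a,b,c} + b.0 + X\{a,b,c}))\{a,b,c} has moves —b→ m2
  m2 = 0 has moves (no moves)
Reachable graph of Q (3 states):
  n0 = rec X. b.(X\{a,b,c} + b.0) has moves —b→ n1
  n1 = (rec X. b.(X\{a,b,c} + b.0))\{a,b,c} + b.0 has moves —b→ n2
  n2 = 0 has moves (no moves)
Coarsest stable partition (strong bisimilarity classes):
  B0 = {m0, n0}
  B1 = {m1, n1}
  B2 = {m2, n2}
m0 ∈ B0, n0 ∈ B0 → same block

P ~ Q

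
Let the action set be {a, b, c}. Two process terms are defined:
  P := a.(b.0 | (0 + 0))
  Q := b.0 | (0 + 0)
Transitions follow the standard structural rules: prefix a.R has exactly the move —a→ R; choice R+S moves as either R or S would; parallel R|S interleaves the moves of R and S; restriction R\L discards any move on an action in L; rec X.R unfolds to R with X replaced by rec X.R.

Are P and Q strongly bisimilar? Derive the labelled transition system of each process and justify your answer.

P ≁ Q

P's transition system — 3 states:
  p0 = a.(b.0 | (0 + 0)) has moves =a=> p1
  p1 = b.0 | (0 + 0) has moves =b=> p2
  p2 = 0 | (0 + 0) has moves (no moves)
Q's transition system — 2 states:
  q0 = b.0 | (0 + 0) has moves =b=> q1
  q1 = 0 | (0 + 0) has moves (no moves)
Bisimilarity quotient blocks:
  B0 = {p0}
  B1 = {p1, q0}
  B2 = {p2, q1}
p0 ∈ B0, q0 ∈ B1 → different blocks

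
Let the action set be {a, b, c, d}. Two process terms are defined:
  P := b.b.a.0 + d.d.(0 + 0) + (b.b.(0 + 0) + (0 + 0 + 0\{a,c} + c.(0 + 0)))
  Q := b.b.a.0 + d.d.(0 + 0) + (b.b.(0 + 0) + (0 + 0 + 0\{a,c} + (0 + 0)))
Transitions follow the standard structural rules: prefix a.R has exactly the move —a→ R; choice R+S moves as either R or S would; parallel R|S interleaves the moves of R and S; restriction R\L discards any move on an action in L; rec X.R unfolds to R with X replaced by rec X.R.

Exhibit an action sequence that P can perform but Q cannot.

c

P's transition system — 7 states:
  m0 = b.b.a.0 + d.d.(0 + 0) + (b.b.(0 + 0) + (0 + 0 + 0\{a,c} + c.(0 + 0))) | --b--▸ m1, --b--▸ m2, --c--▸ m3, --d--▸ m4
  m1 = b.(0 + 0) | --b--▸ m3
  m2 = b.a.0 | --b--▸ m5
  m3 = 0 + 0 | stopped
  m4 = d.(0 + 0) | --d--▸ m3
  m5 = a.0 | --a--▸ m6
  m6 = 0 | stopped
Q's transition system — 7 states:
  n0 = b.b.a.0 + d.d.(0 + 0) + (b.b.(0 + 0) + (0 + 0 + 0\{a,c} + (0 + 0))) | --b--▸ n1, --b--▸ n2, --d--▸ n3
  n1 = b.(0 + 0) | --b--▸ n4
  n2 = b.a.0 | --b--▸ n5
  n3 = d.(0 + 0) | --d--▸ n4
  n4 = 0 + 0 | stopped
  n5 = a.0 | --a--▸ n6
  n6 = 0 | stopped
Trace ⟨c⟩ through P, begin at {m0}:
  step 1 (c): {m3}
  P completes σ.
Trace ⟨c⟩ through Q, begin at {n0}:
  step 1 (c): ∅ (Q stuck)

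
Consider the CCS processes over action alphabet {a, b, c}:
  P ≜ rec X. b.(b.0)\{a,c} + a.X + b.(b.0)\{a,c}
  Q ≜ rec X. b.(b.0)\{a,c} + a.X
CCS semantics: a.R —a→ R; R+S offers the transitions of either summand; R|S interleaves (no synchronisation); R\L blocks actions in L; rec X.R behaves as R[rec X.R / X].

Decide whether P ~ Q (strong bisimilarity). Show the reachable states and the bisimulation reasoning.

bisimilar

LTS(P): 3 reachable states
  s0 = rec X. b.(b.0)\{a,c} + a.X + b.(b.0)\{a,c} ⊢ —a→ s0, —b→ s1
  s1 = (b.0)\{a,c} ⊢ —b→ s2
  s2 = 0\{a,c} ⊢ stopped
LTS(Q): 3 reachable states
  t0 = rec X. b.(b.0)\{a,c} + a.X ⊢ —a→ t0, —b→ t1
  t1 = (b.0)\{a,c} ⊢ —b→ t2
  t2 = 0\{a,c} ⊢ stopped
Coarsest stable partition (strong bisimilarity classes):
  B0 = {s0, t0}
  B1 = {s1, t1}
  B2 = {s2, t2}
s0 ∈ B0, t0 ∈ B0 → same block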